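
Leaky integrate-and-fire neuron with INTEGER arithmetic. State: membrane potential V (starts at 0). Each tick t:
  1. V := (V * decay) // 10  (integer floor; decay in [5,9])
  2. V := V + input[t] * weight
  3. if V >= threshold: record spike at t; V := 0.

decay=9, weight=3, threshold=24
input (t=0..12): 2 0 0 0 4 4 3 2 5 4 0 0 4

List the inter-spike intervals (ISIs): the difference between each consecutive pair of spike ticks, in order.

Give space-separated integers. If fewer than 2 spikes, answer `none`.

t=0: input=2 -> V=6
t=1: input=0 -> V=5
t=2: input=0 -> V=4
t=3: input=0 -> V=3
t=4: input=4 -> V=14
t=5: input=4 -> V=0 FIRE
t=6: input=3 -> V=9
t=7: input=2 -> V=14
t=8: input=5 -> V=0 FIRE
t=9: input=4 -> V=12
t=10: input=0 -> V=10
t=11: input=0 -> V=9
t=12: input=4 -> V=20

Answer: 3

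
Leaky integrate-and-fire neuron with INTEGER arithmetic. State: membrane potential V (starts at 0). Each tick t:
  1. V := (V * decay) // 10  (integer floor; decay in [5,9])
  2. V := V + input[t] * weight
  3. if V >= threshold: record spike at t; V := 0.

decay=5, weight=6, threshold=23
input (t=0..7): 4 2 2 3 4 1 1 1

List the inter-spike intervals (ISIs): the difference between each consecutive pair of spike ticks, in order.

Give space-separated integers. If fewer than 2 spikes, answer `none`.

t=0: input=4 -> V=0 FIRE
t=1: input=2 -> V=12
t=2: input=2 -> V=18
t=3: input=3 -> V=0 FIRE
t=4: input=4 -> V=0 FIRE
t=5: input=1 -> V=6
t=6: input=1 -> V=9
t=7: input=1 -> V=10

Answer: 3 1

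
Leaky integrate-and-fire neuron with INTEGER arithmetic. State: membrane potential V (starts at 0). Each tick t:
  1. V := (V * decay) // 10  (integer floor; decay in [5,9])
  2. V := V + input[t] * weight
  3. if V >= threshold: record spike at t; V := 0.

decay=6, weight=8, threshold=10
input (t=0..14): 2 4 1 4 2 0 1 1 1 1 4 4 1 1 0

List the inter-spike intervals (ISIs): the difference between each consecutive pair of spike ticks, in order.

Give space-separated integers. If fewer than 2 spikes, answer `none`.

Answer: 1 2 1 3 2 1 1 2

Derivation:
t=0: input=2 -> V=0 FIRE
t=1: input=4 -> V=0 FIRE
t=2: input=1 -> V=8
t=3: input=4 -> V=0 FIRE
t=4: input=2 -> V=0 FIRE
t=5: input=0 -> V=0
t=6: input=1 -> V=8
t=7: input=1 -> V=0 FIRE
t=8: input=1 -> V=8
t=9: input=1 -> V=0 FIRE
t=10: input=4 -> V=0 FIRE
t=11: input=4 -> V=0 FIRE
t=12: input=1 -> V=8
t=13: input=1 -> V=0 FIRE
t=14: input=0 -> V=0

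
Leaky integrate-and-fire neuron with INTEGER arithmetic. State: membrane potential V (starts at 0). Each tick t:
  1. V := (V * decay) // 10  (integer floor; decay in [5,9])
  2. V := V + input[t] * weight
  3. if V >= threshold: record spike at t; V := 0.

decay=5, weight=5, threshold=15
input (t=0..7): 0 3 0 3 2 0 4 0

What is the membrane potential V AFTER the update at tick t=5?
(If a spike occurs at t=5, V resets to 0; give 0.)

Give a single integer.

t=0: input=0 -> V=0
t=1: input=3 -> V=0 FIRE
t=2: input=0 -> V=0
t=3: input=3 -> V=0 FIRE
t=4: input=2 -> V=10
t=5: input=0 -> V=5
t=6: input=4 -> V=0 FIRE
t=7: input=0 -> V=0

Answer: 5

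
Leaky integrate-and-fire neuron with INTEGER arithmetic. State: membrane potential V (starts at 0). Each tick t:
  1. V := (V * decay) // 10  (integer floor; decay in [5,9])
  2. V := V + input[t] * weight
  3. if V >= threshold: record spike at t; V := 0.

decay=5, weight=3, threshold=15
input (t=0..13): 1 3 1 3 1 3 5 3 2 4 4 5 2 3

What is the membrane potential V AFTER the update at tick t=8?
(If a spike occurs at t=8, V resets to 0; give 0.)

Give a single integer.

t=0: input=1 -> V=3
t=1: input=3 -> V=10
t=2: input=1 -> V=8
t=3: input=3 -> V=13
t=4: input=1 -> V=9
t=5: input=3 -> V=13
t=6: input=5 -> V=0 FIRE
t=7: input=3 -> V=9
t=8: input=2 -> V=10
t=9: input=4 -> V=0 FIRE
t=10: input=4 -> V=12
t=11: input=5 -> V=0 FIRE
t=12: input=2 -> V=6
t=13: input=3 -> V=12

Answer: 10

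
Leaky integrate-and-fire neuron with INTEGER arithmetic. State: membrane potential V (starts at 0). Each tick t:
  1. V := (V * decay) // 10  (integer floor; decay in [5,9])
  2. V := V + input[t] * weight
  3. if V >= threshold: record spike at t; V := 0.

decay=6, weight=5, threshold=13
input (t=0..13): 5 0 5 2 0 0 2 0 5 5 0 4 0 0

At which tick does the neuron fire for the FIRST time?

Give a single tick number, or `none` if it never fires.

Answer: 0

Derivation:
t=0: input=5 -> V=0 FIRE
t=1: input=0 -> V=0
t=2: input=5 -> V=0 FIRE
t=3: input=2 -> V=10
t=4: input=0 -> V=6
t=5: input=0 -> V=3
t=6: input=2 -> V=11
t=7: input=0 -> V=6
t=8: input=5 -> V=0 FIRE
t=9: input=5 -> V=0 FIRE
t=10: input=0 -> V=0
t=11: input=4 -> V=0 FIRE
t=12: input=0 -> V=0
t=13: input=0 -> V=0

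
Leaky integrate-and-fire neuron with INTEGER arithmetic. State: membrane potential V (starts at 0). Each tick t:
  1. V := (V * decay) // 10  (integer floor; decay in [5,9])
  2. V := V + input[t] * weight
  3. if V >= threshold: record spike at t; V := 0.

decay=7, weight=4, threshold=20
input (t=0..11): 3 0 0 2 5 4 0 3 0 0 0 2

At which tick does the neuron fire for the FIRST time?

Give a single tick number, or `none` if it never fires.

t=0: input=3 -> V=12
t=1: input=0 -> V=8
t=2: input=0 -> V=5
t=3: input=2 -> V=11
t=4: input=5 -> V=0 FIRE
t=5: input=4 -> V=16
t=6: input=0 -> V=11
t=7: input=3 -> V=19
t=8: input=0 -> V=13
t=9: input=0 -> V=9
t=10: input=0 -> V=6
t=11: input=2 -> V=12

Answer: 4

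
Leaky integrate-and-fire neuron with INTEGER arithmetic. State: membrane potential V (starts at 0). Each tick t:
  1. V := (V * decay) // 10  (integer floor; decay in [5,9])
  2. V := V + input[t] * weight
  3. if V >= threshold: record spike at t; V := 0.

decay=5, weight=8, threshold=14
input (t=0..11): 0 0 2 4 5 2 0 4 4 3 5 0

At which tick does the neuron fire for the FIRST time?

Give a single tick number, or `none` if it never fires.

t=0: input=0 -> V=0
t=1: input=0 -> V=0
t=2: input=2 -> V=0 FIRE
t=3: input=4 -> V=0 FIRE
t=4: input=5 -> V=0 FIRE
t=5: input=2 -> V=0 FIRE
t=6: input=0 -> V=0
t=7: input=4 -> V=0 FIRE
t=8: input=4 -> V=0 FIRE
t=9: input=3 -> V=0 FIRE
t=10: input=5 -> V=0 FIRE
t=11: input=0 -> V=0

Answer: 2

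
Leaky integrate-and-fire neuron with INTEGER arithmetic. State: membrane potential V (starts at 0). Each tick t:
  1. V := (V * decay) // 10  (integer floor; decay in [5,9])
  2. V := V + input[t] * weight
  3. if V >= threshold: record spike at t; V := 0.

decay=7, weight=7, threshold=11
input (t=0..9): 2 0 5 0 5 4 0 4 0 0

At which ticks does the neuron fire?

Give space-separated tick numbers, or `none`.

Answer: 0 2 4 5 7

Derivation:
t=0: input=2 -> V=0 FIRE
t=1: input=0 -> V=0
t=2: input=5 -> V=0 FIRE
t=3: input=0 -> V=0
t=4: input=5 -> V=0 FIRE
t=5: input=4 -> V=0 FIRE
t=6: input=0 -> V=0
t=7: input=4 -> V=0 FIRE
t=8: input=0 -> V=0
t=9: input=0 -> V=0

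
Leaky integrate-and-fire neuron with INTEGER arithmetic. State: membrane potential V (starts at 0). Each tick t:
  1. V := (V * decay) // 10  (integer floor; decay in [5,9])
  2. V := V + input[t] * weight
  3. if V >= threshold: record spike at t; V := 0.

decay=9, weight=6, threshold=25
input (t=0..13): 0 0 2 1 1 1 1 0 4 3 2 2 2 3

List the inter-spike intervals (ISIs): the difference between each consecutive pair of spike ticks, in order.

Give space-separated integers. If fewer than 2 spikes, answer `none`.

t=0: input=0 -> V=0
t=1: input=0 -> V=0
t=2: input=2 -> V=12
t=3: input=1 -> V=16
t=4: input=1 -> V=20
t=5: input=1 -> V=24
t=6: input=1 -> V=0 FIRE
t=7: input=0 -> V=0
t=8: input=4 -> V=24
t=9: input=3 -> V=0 FIRE
t=10: input=2 -> V=12
t=11: input=2 -> V=22
t=12: input=2 -> V=0 FIRE
t=13: input=3 -> V=18

Answer: 3 3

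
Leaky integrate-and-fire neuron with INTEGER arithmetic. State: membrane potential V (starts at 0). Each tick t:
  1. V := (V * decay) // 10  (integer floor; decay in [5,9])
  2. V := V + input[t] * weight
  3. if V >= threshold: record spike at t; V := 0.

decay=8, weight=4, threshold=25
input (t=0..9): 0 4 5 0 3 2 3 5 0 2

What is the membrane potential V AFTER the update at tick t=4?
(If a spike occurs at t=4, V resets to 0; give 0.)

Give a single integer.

Answer: 12

Derivation:
t=0: input=0 -> V=0
t=1: input=4 -> V=16
t=2: input=5 -> V=0 FIRE
t=3: input=0 -> V=0
t=4: input=3 -> V=12
t=5: input=2 -> V=17
t=6: input=3 -> V=0 FIRE
t=7: input=5 -> V=20
t=8: input=0 -> V=16
t=9: input=2 -> V=20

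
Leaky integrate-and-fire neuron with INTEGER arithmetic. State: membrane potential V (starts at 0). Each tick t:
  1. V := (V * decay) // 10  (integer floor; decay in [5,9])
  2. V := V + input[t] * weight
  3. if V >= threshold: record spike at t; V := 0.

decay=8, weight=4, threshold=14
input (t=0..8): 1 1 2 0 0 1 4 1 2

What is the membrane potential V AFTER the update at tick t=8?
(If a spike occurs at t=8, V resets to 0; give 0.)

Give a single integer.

t=0: input=1 -> V=4
t=1: input=1 -> V=7
t=2: input=2 -> V=13
t=3: input=0 -> V=10
t=4: input=0 -> V=8
t=5: input=1 -> V=10
t=6: input=4 -> V=0 FIRE
t=7: input=1 -> V=4
t=8: input=2 -> V=11

Answer: 11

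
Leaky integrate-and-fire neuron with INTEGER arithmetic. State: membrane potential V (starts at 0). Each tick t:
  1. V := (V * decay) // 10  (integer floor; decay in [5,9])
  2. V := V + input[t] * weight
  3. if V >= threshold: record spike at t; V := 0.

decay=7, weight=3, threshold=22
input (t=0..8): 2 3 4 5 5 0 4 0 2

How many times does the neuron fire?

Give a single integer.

t=0: input=2 -> V=6
t=1: input=3 -> V=13
t=2: input=4 -> V=21
t=3: input=5 -> V=0 FIRE
t=4: input=5 -> V=15
t=5: input=0 -> V=10
t=6: input=4 -> V=19
t=7: input=0 -> V=13
t=8: input=2 -> V=15

Answer: 1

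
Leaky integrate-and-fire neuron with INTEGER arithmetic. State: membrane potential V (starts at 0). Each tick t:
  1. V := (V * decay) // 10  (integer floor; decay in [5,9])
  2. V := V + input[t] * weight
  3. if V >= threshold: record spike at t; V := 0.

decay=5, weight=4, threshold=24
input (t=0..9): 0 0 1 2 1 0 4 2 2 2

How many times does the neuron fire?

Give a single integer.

t=0: input=0 -> V=0
t=1: input=0 -> V=0
t=2: input=1 -> V=4
t=3: input=2 -> V=10
t=4: input=1 -> V=9
t=5: input=0 -> V=4
t=6: input=4 -> V=18
t=7: input=2 -> V=17
t=8: input=2 -> V=16
t=9: input=2 -> V=16

Answer: 0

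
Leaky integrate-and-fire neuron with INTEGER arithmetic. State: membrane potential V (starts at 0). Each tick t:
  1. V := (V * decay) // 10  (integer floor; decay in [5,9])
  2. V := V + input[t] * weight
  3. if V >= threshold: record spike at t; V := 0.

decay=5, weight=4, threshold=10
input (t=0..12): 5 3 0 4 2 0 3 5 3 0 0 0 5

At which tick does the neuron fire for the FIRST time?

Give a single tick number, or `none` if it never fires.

Answer: 0

Derivation:
t=0: input=5 -> V=0 FIRE
t=1: input=3 -> V=0 FIRE
t=2: input=0 -> V=0
t=3: input=4 -> V=0 FIRE
t=4: input=2 -> V=8
t=5: input=0 -> V=4
t=6: input=3 -> V=0 FIRE
t=7: input=5 -> V=0 FIRE
t=8: input=3 -> V=0 FIRE
t=9: input=0 -> V=0
t=10: input=0 -> V=0
t=11: input=0 -> V=0
t=12: input=5 -> V=0 FIRE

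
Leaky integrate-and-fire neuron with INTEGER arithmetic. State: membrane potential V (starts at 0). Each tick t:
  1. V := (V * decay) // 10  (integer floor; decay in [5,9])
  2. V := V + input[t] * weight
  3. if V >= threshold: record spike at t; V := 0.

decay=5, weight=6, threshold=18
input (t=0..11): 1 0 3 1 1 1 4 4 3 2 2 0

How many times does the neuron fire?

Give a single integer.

t=0: input=1 -> V=6
t=1: input=0 -> V=3
t=2: input=3 -> V=0 FIRE
t=3: input=1 -> V=6
t=4: input=1 -> V=9
t=5: input=1 -> V=10
t=6: input=4 -> V=0 FIRE
t=7: input=4 -> V=0 FIRE
t=8: input=3 -> V=0 FIRE
t=9: input=2 -> V=12
t=10: input=2 -> V=0 FIRE
t=11: input=0 -> V=0

Answer: 5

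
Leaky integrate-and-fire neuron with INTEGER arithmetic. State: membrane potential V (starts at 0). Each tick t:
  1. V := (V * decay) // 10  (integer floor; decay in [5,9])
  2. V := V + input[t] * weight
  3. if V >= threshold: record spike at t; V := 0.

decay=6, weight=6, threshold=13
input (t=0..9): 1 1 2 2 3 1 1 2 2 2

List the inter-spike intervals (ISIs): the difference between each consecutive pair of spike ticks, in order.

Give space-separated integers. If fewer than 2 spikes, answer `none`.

t=0: input=1 -> V=6
t=1: input=1 -> V=9
t=2: input=2 -> V=0 FIRE
t=3: input=2 -> V=12
t=4: input=3 -> V=0 FIRE
t=5: input=1 -> V=6
t=6: input=1 -> V=9
t=7: input=2 -> V=0 FIRE
t=8: input=2 -> V=12
t=9: input=2 -> V=0 FIRE

Answer: 2 3 2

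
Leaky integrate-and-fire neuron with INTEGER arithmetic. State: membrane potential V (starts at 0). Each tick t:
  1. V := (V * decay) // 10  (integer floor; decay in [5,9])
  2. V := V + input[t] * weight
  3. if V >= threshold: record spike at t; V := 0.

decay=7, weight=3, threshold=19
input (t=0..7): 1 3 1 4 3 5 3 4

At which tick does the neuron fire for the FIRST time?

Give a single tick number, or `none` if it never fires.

t=0: input=1 -> V=3
t=1: input=3 -> V=11
t=2: input=1 -> V=10
t=3: input=4 -> V=0 FIRE
t=4: input=3 -> V=9
t=5: input=5 -> V=0 FIRE
t=6: input=3 -> V=9
t=7: input=4 -> V=18

Answer: 3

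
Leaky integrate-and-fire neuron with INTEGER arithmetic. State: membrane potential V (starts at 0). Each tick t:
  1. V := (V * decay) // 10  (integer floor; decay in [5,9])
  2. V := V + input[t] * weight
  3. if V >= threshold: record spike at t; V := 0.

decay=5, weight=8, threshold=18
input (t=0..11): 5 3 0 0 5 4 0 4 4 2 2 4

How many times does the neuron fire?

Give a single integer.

t=0: input=5 -> V=0 FIRE
t=1: input=3 -> V=0 FIRE
t=2: input=0 -> V=0
t=3: input=0 -> V=0
t=4: input=5 -> V=0 FIRE
t=5: input=4 -> V=0 FIRE
t=6: input=0 -> V=0
t=7: input=4 -> V=0 FIRE
t=8: input=4 -> V=0 FIRE
t=9: input=2 -> V=16
t=10: input=2 -> V=0 FIRE
t=11: input=4 -> V=0 FIRE

Answer: 8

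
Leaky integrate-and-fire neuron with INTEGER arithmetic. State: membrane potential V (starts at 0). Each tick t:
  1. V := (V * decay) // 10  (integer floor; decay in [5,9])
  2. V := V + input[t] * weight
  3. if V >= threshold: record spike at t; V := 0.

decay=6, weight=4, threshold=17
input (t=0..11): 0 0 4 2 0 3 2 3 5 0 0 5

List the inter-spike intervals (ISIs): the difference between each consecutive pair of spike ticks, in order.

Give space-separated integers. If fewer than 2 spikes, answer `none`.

t=0: input=0 -> V=0
t=1: input=0 -> V=0
t=2: input=4 -> V=16
t=3: input=2 -> V=0 FIRE
t=4: input=0 -> V=0
t=5: input=3 -> V=12
t=6: input=2 -> V=15
t=7: input=3 -> V=0 FIRE
t=8: input=5 -> V=0 FIRE
t=9: input=0 -> V=0
t=10: input=0 -> V=0
t=11: input=5 -> V=0 FIRE

Answer: 4 1 3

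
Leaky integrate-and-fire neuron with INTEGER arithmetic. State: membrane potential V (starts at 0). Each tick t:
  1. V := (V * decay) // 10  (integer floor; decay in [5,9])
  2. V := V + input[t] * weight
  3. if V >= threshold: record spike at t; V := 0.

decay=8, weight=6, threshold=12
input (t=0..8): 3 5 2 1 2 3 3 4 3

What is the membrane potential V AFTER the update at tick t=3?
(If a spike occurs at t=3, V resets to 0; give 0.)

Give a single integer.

Answer: 6

Derivation:
t=0: input=3 -> V=0 FIRE
t=1: input=5 -> V=0 FIRE
t=2: input=2 -> V=0 FIRE
t=3: input=1 -> V=6
t=4: input=2 -> V=0 FIRE
t=5: input=3 -> V=0 FIRE
t=6: input=3 -> V=0 FIRE
t=7: input=4 -> V=0 FIRE
t=8: input=3 -> V=0 FIRE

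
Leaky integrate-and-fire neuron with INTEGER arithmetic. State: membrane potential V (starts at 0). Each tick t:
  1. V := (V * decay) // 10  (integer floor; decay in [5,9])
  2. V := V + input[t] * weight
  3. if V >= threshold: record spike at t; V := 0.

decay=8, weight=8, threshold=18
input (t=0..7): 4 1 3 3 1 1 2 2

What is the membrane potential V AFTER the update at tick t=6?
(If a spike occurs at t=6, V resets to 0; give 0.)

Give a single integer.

t=0: input=4 -> V=0 FIRE
t=1: input=1 -> V=8
t=2: input=3 -> V=0 FIRE
t=3: input=3 -> V=0 FIRE
t=4: input=1 -> V=8
t=5: input=1 -> V=14
t=6: input=2 -> V=0 FIRE
t=7: input=2 -> V=16

Answer: 0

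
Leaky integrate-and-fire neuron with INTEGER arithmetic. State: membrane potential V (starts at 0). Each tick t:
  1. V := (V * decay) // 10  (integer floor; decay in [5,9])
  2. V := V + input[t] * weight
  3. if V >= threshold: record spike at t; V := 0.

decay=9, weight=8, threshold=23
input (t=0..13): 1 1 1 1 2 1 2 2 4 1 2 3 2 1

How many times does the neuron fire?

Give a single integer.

t=0: input=1 -> V=8
t=1: input=1 -> V=15
t=2: input=1 -> V=21
t=3: input=1 -> V=0 FIRE
t=4: input=2 -> V=16
t=5: input=1 -> V=22
t=6: input=2 -> V=0 FIRE
t=7: input=2 -> V=16
t=8: input=4 -> V=0 FIRE
t=9: input=1 -> V=8
t=10: input=2 -> V=0 FIRE
t=11: input=3 -> V=0 FIRE
t=12: input=2 -> V=16
t=13: input=1 -> V=22

Answer: 5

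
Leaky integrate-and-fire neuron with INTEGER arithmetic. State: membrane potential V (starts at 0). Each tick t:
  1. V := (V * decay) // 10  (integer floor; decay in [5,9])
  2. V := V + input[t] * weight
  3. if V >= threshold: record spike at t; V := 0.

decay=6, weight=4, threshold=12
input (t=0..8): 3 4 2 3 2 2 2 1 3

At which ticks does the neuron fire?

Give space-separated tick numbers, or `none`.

Answer: 0 1 3 5 8

Derivation:
t=0: input=3 -> V=0 FIRE
t=1: input=4 -> V=0 FIRE
t=2: input=2 -> V=8
t=3: input=3 -> V=0 FIRE
t=4: input=2 -> V=8
t=5: input=2 -> V=0 FIRE
t=6: input=2 -> V=8
t=7: input=1 -> V=8
t=8: input=3 -> V=0 FIRE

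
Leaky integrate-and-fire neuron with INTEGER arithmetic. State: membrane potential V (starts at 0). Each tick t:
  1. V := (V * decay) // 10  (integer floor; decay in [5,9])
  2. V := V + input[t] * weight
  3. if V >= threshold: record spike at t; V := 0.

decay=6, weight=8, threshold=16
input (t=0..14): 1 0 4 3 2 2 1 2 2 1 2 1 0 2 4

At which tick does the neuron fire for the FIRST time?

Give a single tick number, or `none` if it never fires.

Answer: 2

Derivation:
t=0: input=1 -> V=8
t=1: input=0 -> V=4
t=2: input=4 -> V=0 FIRE
t=3: input=3 -> V=0 FIRE
t=4: input=2 -> V=0 FIRE
t=5: input=2 -> V=0 FIRE
t=6: input=1 -> V=8
t=7: input=2 -> V=0 FIRE
t=8: input=2 -> V=0 FIRE
t=9: input=1 -> V=8
t=10: input=2 -> V=0 FIRE
t=11: input=1 -> V=8
t=12: input=0 -> V=4
t=13: input=2 -> V=0 FIRE
t=14: input=4 -> V=0 FIRE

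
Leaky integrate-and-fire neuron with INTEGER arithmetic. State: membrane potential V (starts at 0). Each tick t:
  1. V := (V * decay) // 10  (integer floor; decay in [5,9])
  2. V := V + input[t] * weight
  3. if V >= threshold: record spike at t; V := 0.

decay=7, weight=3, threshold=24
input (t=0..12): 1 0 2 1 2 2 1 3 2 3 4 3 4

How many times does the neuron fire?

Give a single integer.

t=0: input=1 -> V=3
t=1: input=0 -> V=2
t=2: input=2 -> V=7
t=3: input=1 -> V=7
t=4: input=2 -> V=10
t=5: input=2 -> V=13
t=6: input=1 -> V=12
t=7: input=3 -> V=17
t=8: input=2 -> V=17
t=9: input=3 -> V=20
t=10: input=4 -> V=0 FIRE
t=11: input=3 -> V=9
t=12: input=4 -> V=18

Answer: 1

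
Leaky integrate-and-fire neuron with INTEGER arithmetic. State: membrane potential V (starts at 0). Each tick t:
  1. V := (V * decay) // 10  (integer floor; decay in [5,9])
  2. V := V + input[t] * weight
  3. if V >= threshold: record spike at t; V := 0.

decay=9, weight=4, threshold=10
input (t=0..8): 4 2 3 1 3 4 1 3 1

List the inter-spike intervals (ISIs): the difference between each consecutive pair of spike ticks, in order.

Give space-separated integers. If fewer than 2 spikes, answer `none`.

t=0: input=4 -> V=0 FIRE
t=1: input=2 -> V=8
t=2: input=3 -> V=0 FIRE
t=3: input=1 -> V=4
t=4: input=3 -> V=0 FIRE
t=5: input=4 -> V=0 FIRE
t=6: input=1 -> V=4
t=7: input=3 -> V=0 FIRE
t=8: input=1 -> V=4

Answer: 2 2 1 2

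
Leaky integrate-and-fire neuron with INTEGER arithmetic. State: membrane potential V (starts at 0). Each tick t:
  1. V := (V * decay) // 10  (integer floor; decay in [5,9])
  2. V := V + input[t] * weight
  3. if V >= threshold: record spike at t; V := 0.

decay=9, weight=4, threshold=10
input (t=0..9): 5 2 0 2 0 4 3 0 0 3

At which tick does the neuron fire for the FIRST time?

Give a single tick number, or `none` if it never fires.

t=0: input=5 -> V=0 FIRE
t=1: input=2 -> V=8
t=2: input=0 -> V=7
t=3: input=2 -> V=0 FIRE
t=4: input=0 -> V=0
t=5: input=4 -> V=0 FIRE
t=6: input=3 -> V=0 FIRE
t=7: input=0 -> V=0
t=8: input=0 -> V=0
t=9: input=3 -> V=0 FIRE

Answer: 0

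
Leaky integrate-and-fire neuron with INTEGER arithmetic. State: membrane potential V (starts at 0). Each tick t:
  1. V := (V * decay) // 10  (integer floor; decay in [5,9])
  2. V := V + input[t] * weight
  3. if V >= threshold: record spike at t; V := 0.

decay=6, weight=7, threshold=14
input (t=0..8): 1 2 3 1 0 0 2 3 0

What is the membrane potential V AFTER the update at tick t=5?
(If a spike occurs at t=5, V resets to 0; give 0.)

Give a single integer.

Answer: 2

Derivation:
t=0: input=1 -> V=7
t=1: input=2 -> V=0 FIRE
t=2: input=3 -> V=0 FIRE
t=3: input=1 -> V=7
t=4: input=0 -> V=4
t=5: input=0 -> V=2
t=6: input=2 -> V=0 FIRE
t=7: input=3 -> V=0 FIRE
t=8: input=0 -> V=0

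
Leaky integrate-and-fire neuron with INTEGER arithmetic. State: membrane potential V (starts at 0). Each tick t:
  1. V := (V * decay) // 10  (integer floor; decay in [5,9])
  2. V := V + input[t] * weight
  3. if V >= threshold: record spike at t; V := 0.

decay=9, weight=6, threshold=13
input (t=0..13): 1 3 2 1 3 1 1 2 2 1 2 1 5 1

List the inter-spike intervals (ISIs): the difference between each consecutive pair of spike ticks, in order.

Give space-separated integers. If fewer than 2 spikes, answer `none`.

Answer: 2 1 3 2 2 1

Derivation:
t=0: input=1 -> V=6
t=1: input=3 -> V=0 FIRE
t=2: input=2 -> V=12
t=3: input=1 -> V=0 FIRE
t=4: input=3 -> V=0 FIRE
t=5: input=1 -> V=6
t=6: input=1 -> V=11
t=7: input=2 -> V=0 FIRE
t=8: input=2 -> V=12
t=9: input=1 -> V=0 FIRE
t=10: input=2 -> V=12
t=11: input=1 -> V=0 FIRE
t=12: input=5 -> V=0 FIRE
t=13: input=1 -> V=6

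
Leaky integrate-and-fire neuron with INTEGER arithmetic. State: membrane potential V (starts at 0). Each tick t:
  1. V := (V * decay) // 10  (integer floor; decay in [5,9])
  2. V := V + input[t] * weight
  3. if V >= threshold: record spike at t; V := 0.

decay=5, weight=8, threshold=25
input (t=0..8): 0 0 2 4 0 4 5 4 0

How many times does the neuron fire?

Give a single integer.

Answer: 4

Derivation:
t=0: input=0 -> V=0
t=1: input=0 -> V=0
t=2: input=2 -> V=16
t=3: input=4 -> V=0 FIRE
t=4: input=0 -> V=0
t=5: input=4 -> V=0 FIRE
t=6: input=5 -> V=0 FIRE
t=7: input=4 -> V=0 FIRE
t=8: input=0 -> V=0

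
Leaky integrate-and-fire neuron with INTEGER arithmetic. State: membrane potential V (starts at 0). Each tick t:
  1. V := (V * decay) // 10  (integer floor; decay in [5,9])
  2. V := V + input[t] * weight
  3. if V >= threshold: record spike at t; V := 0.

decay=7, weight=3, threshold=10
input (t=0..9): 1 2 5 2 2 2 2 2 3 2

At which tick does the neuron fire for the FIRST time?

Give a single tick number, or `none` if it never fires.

t=0: input=1 -> V=3
t=1: input=2 -> V=8
t=2: input=5 -> V=0 FIRE
t=3: input=2 -> V=6
t=4: input=2 -> V=0 FIRE
t=5: input=2 -> V=6
t=6: input=2 -> V=0 FIRE
t=7: input=2 -> V=6
t=8: input=3 -> V=0 FIRE
t=9: input=2 -> V=6

Answer: 2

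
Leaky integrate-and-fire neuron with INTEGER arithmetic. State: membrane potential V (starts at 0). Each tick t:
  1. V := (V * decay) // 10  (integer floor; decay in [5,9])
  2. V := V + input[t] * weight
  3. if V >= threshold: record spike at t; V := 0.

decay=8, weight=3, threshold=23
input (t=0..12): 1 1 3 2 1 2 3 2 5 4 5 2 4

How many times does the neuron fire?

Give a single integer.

Answer: 3

Derivation:
t=0: input=1 -> V=3
t=1: input=1 -> V=5
t=2: input=3 -> V=13
t=3: input=2 -> V=16
t=4: input=1 -> V=15
t=5: input=2 -> V=18
t=6: input=3 -> V=0 FIRE
t=7: input=2 -> V=6
t=8: input=5 -> V=19
t=9: input=4 -> V=0 FIRE
t=10: input=5 -> V=15
t=11: input=2 -> V=18
t=12: input=4 -> V=0 FIRE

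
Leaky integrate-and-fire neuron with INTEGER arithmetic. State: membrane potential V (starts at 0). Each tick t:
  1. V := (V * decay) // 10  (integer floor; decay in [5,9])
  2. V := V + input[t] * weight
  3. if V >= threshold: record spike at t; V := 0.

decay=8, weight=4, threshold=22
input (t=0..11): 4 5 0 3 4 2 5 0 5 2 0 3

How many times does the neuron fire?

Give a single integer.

Answer: 4

Derivation:
t=0: input=4 -> V=16
t=1: input=5 -> V=0 FIRE
t=2: input=0 -> V=0
t=3: input=3 -> V=12
t=4: input=4 -> V=0 FIRE
t=5: input=2 -> V=8
t=6: input=5 -> V=0 FIRE
t=7: input=0 -> V=0
t=8: input=5 -> V=20
t=9: input=2 -> V=0 FIRE
t=10: input=0 -> V=0
t=11: input=3 -> V=12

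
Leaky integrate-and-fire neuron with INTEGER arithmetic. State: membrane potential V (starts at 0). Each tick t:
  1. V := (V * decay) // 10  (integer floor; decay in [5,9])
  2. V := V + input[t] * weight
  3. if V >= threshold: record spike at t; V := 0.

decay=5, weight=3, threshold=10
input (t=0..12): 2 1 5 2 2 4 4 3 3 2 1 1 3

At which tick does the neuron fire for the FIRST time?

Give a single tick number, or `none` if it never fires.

Answer: 2

Derivation:
t=0: input=2 -> V=6
t=1: input=1 -> V=6
t=2: input=5 -> V=0 FIRE
t=3: input=2 -> V=6
t=4: input=2 -> V=9
t=5: input=4 -> V=0 FIRE
t=6: input=4 -> V=0 FIRE
t=7: input=3 -> V=9
t=8: input=3 -> V=0 FIRE
t=9: input=2 -> V=6
t=10: input=1 -> V=6
t=11: input=1 -> V=6
t=12: input=3 -> V=0 FIRE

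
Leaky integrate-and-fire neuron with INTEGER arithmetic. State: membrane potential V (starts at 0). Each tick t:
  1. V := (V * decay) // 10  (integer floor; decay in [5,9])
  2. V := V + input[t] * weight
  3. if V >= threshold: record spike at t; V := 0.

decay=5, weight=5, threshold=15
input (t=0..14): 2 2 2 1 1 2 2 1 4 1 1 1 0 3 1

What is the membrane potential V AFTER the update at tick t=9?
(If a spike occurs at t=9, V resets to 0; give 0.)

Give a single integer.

Answer: 5

Derivation:
t=0: input=2 -> V=10
t=1: input=2 -> V=0 FIRE
t=2: input=2 -> V=10
t=3: input=1 -> V=10
t=4: input=1 -> V=10
t=5: input=2 -> V=0 FIRE
t=6: input=2 -> V=10
t=7: input=1 -> V=10
t=8: input=4 -> V=0 FIRE
t=9: input=1 -> V=5
t=10: input=1 -> V=7
t=11: input=1 -> V=8
t=12: input=0 -> V=4
t=13: input=3 -> V=0 FIRE
t=14: input=1 -> V=5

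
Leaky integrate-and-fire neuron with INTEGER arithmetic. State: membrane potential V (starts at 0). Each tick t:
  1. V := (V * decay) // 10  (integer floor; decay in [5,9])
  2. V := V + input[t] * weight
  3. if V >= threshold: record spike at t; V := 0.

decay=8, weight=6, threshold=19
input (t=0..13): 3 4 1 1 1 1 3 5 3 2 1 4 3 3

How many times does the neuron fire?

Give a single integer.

t=0: input=3 -> V=18
t=1: input=4 -> V=0 FIRE
t=2: input=1 -> V=6
t=3: input=1 -> V=10
t=4: input=1 -> V=14
t=5: input=1 -> V=17
t=6: input=3 -> V=0 FIRE
t=7: input=5 -> V=0 FIRE
t=8: input=3 -> V=18
t=9: input=2 -> V=0 FIRE
t=10: input=1 -> V=6
t=11: input=4 -> V=0 FIRE
t=12: input=3 -> V=18
t=13: input=3 -> V=0 FIRE

Answer: 6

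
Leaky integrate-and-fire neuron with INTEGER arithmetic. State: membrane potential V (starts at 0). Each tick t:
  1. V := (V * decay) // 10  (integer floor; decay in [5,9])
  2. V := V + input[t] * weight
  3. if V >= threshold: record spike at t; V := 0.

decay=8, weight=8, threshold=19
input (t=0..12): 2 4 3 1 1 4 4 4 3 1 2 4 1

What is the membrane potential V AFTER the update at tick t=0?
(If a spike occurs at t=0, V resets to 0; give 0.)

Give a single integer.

t=0: input=2 -> V=16
t=1: input=4 -> V=0 FIRE
t=2: input=3 -> V=0 FIRE
t=3: input=1 -> V=8
t=4: input=1 -> V=14
t=5: input=4 -> V=0 FIRE
t=6: input=4 -> V=0 FIRE
t=7: input=4 -> V=0 FIRE
t=8: input=3 -> V=0 FIRE
t=9: input=1 -> V=8
t=10: input=2 -> V=0 FIRE
t=11: input=4 -> V=0 FIRE
t=12: input=1 -> V=8

Answer: 16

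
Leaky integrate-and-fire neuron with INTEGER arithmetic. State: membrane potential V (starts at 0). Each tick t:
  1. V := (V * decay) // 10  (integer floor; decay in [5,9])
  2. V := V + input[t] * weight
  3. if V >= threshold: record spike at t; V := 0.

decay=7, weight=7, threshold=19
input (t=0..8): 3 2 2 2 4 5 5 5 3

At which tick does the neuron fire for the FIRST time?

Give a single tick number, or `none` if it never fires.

t=0: input=3 -> V=0 FIRE
t=1: input=2 -> V=14
t=2: input=2 -> V=0 FIRE
t=3: input=2 -> V=14
t=4: input=4 -> V=0 FIRE
t=5: input=5 -> V=0 FIRE
t=6: input=5 -> V=0 FIRE
t=7: input=5 -> V=0 FIRE
t=8: input=3 -> V=0 FIRE

Answer: 0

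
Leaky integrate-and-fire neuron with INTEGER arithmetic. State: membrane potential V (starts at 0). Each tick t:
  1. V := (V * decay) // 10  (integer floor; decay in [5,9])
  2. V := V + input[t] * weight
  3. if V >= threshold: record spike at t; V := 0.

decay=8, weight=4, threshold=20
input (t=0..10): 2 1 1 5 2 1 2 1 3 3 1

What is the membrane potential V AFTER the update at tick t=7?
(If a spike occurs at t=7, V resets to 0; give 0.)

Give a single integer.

Answer: 16

Derivation:
t=0: input=2 -> V=8
t=1: input=1 -> V=10
t=2: input=1 -> V=12
t=3: input=5 -> V=0 FIRE
t=4: input=2 -> V=8
t=5: input=1 -> V=10
t=6: input=2 -> V=16
t=7: input=1 -> V=16
t=8: input=3 -> V=0 FIRE
t=9: input=3 -> V=12
t=10: input=1 -> V=13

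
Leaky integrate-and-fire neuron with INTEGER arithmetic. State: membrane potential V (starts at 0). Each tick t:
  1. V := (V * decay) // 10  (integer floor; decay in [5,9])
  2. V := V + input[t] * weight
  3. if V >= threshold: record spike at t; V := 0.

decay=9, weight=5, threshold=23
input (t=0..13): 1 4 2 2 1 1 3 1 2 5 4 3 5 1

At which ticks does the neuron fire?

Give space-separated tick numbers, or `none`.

Answer: 1 5 8 9 11 12

Derivation:
t=0: input=1 -> V=5
t=1: input=4 -> V=0 FIRE
t=2: input=2 -> V=10
t=3: input=2 -> V=19
t=4: input=1 -> V=22
t=5: input=1 -> V=0 FIRE
t=6: input=3 -> V=15
t=7: input=1 -> V=18
t=8: input=2 -> V=0 FIRE
t=9: input=5 -> V=0 FIRE
t=10: input=4 -> V=20
t=11: input=3 -> V=0 FIRE
t=12: input=5 -> V=0 FIRE
t=13: input=1 -> V=5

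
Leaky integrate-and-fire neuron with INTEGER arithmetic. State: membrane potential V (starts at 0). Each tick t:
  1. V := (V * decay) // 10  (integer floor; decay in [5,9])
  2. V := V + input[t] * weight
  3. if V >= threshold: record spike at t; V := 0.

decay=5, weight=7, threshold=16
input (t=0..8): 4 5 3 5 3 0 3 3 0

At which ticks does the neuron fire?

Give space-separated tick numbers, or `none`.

t=0: input=4 -> V=0 FIRE
t=1: input=5 -> V=0 FIRE
t=2: input=3 -> V=0 FIRE
t=3: input=5 -> V=0 FIRE
t=4: input=3 -> V=0 FIRE
t=5: input=0 -> V=0
t=6: input=3 -> V=0 FIRE
t=7: input=3 -> V=0 FIRE
t=8: input=0 -> V=0

Answer: 0 1 2 3 4 6 7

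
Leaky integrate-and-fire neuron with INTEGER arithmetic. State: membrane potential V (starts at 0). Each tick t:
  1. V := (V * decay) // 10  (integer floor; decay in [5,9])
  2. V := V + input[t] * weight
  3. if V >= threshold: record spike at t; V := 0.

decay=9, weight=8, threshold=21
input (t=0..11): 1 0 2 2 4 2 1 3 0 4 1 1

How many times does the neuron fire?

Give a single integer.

t=0: input=1 -> V=8
t=1: input=0 -> V=7
t=2: input=2 -> V=0 FIRE
t=3: input=2 -> V=16
t=4: input=4 -> V=0 FIRE
t=5: input=2 -> V=16
t=6: input=1 -> V=0 FIRE
t=7: input=3 -> V=0 FIRE
t=8: input=0 -> V=0
t=9: input=4 -> V=0 FIRE
t=10: input=1 -> V=8
t=11: input=1 -> V=15

Answer: 5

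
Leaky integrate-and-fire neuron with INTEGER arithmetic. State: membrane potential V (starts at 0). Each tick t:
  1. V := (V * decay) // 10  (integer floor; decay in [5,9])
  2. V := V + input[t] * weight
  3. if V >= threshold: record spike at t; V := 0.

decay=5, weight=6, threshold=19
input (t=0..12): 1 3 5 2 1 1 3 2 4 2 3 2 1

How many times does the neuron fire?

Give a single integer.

t=0: input=1 -> V=6
t=1: input=3 -> V=0 FIRE
t=2: input=5 -> V=0 FIRE
t=3: input=2 -> V=12
t=4: input=1 -> V=12
t=5: input=1 -> V=12
t=6: input=3 -> V=0 FIRE
t=7: input=2 -> V=12
t=8: input=4 -> V=0 FIRE
t=9: input=2 -> V=12
t=10: input=3 -> V=0 FIRE
t=11: input=2 -> V=12
t=12: input=1 -> V=12

Answer: 5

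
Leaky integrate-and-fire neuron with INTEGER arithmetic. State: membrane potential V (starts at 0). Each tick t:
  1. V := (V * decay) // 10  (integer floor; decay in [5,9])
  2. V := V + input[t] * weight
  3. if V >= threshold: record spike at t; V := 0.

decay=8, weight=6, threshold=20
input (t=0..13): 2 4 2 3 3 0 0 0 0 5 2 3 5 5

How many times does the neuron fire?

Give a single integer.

Answer: 6

Derivation:
t=0: input=2 -> V=12
t=1: input=4 -> V=0 FIRE
t=2: input=2 -> V=12
t=3: input=3 -> V=0 FIRE
t=4: input=3 -> V=18
t=5: input=0 -> V=14
t=6: input=0 -> V=11
t=7: input=0 -> V=8
t=8: input=0 -> V=6
t=9: input=5 -> V=0 FIRE
t=10: input=2 -> V=12
t=11: input=3 -> V=0 FIRE
t=12: input=5 -> V=0 FIRE
t=13: input=5 -> V=0 FIRE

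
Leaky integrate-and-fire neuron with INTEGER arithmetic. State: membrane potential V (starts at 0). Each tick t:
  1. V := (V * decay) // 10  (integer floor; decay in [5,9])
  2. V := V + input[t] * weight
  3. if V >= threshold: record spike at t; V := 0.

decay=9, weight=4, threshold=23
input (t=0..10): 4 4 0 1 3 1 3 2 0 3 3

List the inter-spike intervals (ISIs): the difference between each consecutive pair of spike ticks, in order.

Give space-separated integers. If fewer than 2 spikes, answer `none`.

t=0: input=4 -> V=16
t=1: input=4 -> V=0 FIRE
t=2: input=0 -> V=0
t=3: input=1 -> V=4
t=4: input=3 -> V=15
t=5: input=1 -> V=17
t=6: input=3 -> V=0 FIRE
t=7: input=2 -> V=8
t=8: input=0 -> V=7
t=9: input=3 -> V=18
t=10: input=3 -> V=0 FIRE

Answer: 5 4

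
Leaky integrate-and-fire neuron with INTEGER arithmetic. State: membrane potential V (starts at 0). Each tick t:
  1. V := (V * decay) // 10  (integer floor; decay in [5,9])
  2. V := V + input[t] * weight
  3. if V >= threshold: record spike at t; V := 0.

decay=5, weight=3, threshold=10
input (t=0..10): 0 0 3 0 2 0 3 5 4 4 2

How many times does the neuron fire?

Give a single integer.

Answer: 4

Derivation:
t=0: input=0 -> V=0
t=1: input=0 -> V=0
t=2: input=3 -> V=9
t=3: input=0 -> V=4
t=4: input=2 -> V=8
t=5: input=0 -> V=4
t=6: input=3 -> V=0 FIRE
t=7: input=5 -> V=0 FIRE
t=8: input=4 -> V=0 FIRE
t=9: input=4 -> V=0 FIRE
t=10: input=2 -> V=6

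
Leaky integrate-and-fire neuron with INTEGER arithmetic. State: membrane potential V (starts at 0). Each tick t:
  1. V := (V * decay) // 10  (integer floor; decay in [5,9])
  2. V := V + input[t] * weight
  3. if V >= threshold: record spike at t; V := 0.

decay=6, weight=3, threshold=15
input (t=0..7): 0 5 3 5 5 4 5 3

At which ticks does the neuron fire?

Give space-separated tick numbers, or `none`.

t=0: input=0 -> V=0
t=1: input=5 -> V=0 FIRE
t=2: input=3 -> V=9
t=3: input=5 -> V=0 FIRE
t=4: input=5 -> V=0 FIRE
t=5: input=4 -> V=12
t=6: input=5 -> V=0 FIRE
t=7: input=3 -> V=9

Answer: 1 3 4 6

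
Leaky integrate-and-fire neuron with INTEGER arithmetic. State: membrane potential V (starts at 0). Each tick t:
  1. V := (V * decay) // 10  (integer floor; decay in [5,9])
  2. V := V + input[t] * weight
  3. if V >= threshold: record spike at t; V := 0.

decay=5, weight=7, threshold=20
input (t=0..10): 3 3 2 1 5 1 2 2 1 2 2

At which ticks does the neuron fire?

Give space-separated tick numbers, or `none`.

t=0: input=3 -> V=0 FIRE
t=1: input=3 -> V=0 FIRE
t=2: input=2 -> V=14
t=3: input=1 -> V=14
t=4: input=5 -> V=0 FIRE
t=5: input=1 -> V=7
t=6: input=2 -> V=17
t=7: input=2 -> V=0 FIRE
t=8: input=1 -> V=7
t=9: input=2 -> V=17
t=10: input=2 -> V=0 FIRE

Answer: 0 1 4 7 10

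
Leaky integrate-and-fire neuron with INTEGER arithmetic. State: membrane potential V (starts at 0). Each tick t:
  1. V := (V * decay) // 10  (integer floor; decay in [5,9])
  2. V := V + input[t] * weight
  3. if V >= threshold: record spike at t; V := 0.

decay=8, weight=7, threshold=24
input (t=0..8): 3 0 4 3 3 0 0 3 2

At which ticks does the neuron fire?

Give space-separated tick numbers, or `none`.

t=0: input=3 -> V=21
t=1: input=0 -> V=16
t=2: input=4 -> V=0 FIRE
t=3: input=3 -> V=21
t=4: input=3 -> V=0 FIRE
t=5: input=0 -> V=0
t=6: input=0 -> V=0
t=7: input=3 -> V=21
t=8: input=2 -> V=0 FIRE

Answer: 2 4 8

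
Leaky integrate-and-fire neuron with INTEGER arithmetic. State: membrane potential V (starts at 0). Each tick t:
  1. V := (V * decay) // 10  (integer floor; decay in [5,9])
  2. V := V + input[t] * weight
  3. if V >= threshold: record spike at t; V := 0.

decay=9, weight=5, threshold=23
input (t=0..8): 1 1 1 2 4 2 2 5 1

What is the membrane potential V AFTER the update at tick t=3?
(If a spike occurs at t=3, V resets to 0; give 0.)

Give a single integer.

t=0: input=1 -> V=5
t=1: input=1 -> V=9
t=2: input=1 -> V=13
t=3: input=2 -> V=21
t=4: input=4 -> V=0 FIRE
t=5: input=2 -> V=10
t=6: input=2 -> V=19
t=7: input=5 -> V=0 FIRE
t=8: input=1 -> V=5

Answer: 21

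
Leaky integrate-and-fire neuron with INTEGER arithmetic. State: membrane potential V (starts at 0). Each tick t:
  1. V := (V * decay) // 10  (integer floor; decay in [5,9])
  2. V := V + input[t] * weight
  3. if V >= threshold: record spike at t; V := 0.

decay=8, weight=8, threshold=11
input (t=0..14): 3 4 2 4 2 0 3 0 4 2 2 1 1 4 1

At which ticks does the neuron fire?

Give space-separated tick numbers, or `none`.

t=0: input=3 -> V=0 FIRE
t=1: input=4 -> V=0 FIRE
t=2: input=2 -> V=0 FIRE
t=3: input=4 -> V=0 FIRE
t=4: input=2 -> V=0 FIRE
t=5: input=0 -> V=0
t=6: input=3 -> V=0 FIRE
t=7: input=0 -> V=0
t=8: input=4 -> V=0 FIRE
t=9: input=2 -> V=0 FIRE
t=10: input=2 -> V=0 FIRE
t=11: input=1 -> V=8
t=12: input=1 -> V=0 FIRE
t=13: input=4 -> V=0 FIRE
t=14: input=1 -> V=8

Answer: 0 1 2 3 4 6 8 9 10 12 13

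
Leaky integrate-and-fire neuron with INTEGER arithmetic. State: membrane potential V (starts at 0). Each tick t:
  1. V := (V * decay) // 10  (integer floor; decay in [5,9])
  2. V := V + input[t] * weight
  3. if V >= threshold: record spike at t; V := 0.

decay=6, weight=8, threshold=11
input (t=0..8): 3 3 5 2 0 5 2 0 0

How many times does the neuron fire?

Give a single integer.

Answer: 6

Derivation:
t=0: input=3 -> V=0 FIRE
t=1: input=3 -> V=0 FIRE
t=2: input=5 -> V=0 FIRE
t=3: input=2 -> V=0 FIRE
t=4: input=0 -> V=0
t=5: input=5 -> V=0 FIRE
t=6: input=2 -> V=0 FIRE
t=7: input=0 -> V=0
t=8: input=0 -> V=0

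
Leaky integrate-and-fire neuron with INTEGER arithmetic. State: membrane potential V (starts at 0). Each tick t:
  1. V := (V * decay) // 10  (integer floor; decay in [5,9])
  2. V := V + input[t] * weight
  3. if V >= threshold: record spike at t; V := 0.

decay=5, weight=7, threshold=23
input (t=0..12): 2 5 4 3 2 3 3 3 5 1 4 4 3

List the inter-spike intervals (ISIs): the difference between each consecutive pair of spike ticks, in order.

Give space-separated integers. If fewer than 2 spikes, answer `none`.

t=0: input=2 -> V=14
t=1: input=5 -> V=0 FIRE
t=2: input=4 -> V=0 FIRE
t=3: input=3 -> V=21
t=4: input=2 -> V=0 FIRE
t=5: input=3 -> V=21
t=6: input=3 -> V=0 FIRE
t=7: input=3 -> V=21
t=8: input=5 -> V=0 FIRE
t=9: input=1 -> V=7
t=10: input=4 -> V=0 FIRE
t=11: input=4 -> V=0 FIRE
t=12: input=3 -> V=21

Answer: 1 2 2 2 2 1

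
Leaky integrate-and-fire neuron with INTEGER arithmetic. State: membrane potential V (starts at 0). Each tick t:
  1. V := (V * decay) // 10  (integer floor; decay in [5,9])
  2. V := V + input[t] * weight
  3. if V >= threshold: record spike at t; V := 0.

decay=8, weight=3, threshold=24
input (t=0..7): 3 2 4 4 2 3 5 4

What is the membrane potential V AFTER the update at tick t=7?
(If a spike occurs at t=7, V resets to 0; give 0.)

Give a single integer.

Answer: 12

Derivation:
t=0: input=3 -> V=9
t=1: input=2 -> V=13
t=2: input=4 -> V=22
t=3: input=4 -> V=0 FIRE
t=4: input=2 -> V=6
t=5: input=3 -> V=13
t=6: input=5 -> V=0 FIRE
t=7: input=4 -> V=12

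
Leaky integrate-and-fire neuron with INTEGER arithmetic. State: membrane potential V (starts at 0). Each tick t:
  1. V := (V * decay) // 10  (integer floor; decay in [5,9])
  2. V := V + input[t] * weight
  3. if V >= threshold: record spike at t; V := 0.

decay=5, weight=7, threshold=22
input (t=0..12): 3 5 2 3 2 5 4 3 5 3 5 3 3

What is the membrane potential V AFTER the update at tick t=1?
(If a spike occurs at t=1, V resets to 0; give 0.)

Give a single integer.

Answer: 0

Derivation:
t=0: input=3 -> V=21
t=1: input=5 -> V=0 FIRE
t=2: input=2 -> V=14
t=3: input=3 -> V=0 FIRE
t=4: input=2 -> V=14
t=5: input=5 -> V=0 FIRE
t=6: input=4 -> V=0 FIRE
t=7: input=3 -> V=21
t=8: input=5 -> V=0 FIRE
t=9: input=3 -> V=21
t=10: input=5 -> V=0 FIRE
t=11: input=3 -> V=21
t=12: input=3 -> V=0 FIRE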